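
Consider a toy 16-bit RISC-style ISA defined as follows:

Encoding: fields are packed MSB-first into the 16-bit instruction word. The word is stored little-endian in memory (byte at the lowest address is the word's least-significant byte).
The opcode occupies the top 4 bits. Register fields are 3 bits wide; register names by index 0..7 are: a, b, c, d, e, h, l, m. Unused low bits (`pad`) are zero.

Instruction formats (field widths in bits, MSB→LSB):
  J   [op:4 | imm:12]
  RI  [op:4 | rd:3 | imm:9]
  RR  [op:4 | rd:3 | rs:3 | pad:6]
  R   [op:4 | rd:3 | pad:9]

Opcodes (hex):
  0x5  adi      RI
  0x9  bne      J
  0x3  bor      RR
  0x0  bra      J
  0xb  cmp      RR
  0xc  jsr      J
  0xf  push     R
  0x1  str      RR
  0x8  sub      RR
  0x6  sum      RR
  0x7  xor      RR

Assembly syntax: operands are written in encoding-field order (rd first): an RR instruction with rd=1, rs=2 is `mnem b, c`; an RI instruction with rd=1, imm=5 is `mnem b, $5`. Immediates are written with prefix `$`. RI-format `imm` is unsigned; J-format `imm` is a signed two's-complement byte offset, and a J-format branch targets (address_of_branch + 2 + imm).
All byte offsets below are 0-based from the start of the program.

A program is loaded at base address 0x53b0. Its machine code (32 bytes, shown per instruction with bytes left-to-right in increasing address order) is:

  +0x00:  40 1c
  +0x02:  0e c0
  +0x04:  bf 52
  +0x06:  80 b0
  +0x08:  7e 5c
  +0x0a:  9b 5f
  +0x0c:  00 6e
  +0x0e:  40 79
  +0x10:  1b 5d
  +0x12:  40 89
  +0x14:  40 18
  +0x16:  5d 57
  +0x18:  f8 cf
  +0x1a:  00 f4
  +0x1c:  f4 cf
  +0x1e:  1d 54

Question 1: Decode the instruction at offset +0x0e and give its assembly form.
xor e, h

off 0x0e: read 40 79 as little → 0x7940
  op=0x7940>>12=0x7 ⇒ xor (RR)
  rd@[11:9]=0x4 ⇒ e
  rs@[8:6]=0x5 ⇒ h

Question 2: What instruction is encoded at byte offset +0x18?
jsr $-8

+0x18: f8 cf ⇒ word 0xcff8 (little)
  opcode bits[15:12]=0xc: jsr/J
  imm@[11:0]=0xff8 (s12→-8) ⇒ $-8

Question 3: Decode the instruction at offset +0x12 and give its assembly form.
@+12  little-endian(40 89) = 0x8940
  opcode bits[15:12]=0x8: sub/RR
  [11:9] rd=4 = e
  [8:6] rs=5 = h

sub e, h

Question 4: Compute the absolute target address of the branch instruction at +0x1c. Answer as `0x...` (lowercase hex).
0x53c2

off 0x1c: read f4 cf as little → 0xcff4
  opcode bits[15:12]=0xc: jsr/J
  imm@[11:0]=0xff4 (s12→-12) ⇒ $-12
  target = base 0x53b0 + off 0x1c + 2 + imm -12 = 0x53c2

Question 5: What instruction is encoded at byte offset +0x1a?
@+1a  little-endian(00 f4) = 0xf400
  top 4b → 0xf → push [R]
  rd@[11:9]=0x2 ⇒ c

push c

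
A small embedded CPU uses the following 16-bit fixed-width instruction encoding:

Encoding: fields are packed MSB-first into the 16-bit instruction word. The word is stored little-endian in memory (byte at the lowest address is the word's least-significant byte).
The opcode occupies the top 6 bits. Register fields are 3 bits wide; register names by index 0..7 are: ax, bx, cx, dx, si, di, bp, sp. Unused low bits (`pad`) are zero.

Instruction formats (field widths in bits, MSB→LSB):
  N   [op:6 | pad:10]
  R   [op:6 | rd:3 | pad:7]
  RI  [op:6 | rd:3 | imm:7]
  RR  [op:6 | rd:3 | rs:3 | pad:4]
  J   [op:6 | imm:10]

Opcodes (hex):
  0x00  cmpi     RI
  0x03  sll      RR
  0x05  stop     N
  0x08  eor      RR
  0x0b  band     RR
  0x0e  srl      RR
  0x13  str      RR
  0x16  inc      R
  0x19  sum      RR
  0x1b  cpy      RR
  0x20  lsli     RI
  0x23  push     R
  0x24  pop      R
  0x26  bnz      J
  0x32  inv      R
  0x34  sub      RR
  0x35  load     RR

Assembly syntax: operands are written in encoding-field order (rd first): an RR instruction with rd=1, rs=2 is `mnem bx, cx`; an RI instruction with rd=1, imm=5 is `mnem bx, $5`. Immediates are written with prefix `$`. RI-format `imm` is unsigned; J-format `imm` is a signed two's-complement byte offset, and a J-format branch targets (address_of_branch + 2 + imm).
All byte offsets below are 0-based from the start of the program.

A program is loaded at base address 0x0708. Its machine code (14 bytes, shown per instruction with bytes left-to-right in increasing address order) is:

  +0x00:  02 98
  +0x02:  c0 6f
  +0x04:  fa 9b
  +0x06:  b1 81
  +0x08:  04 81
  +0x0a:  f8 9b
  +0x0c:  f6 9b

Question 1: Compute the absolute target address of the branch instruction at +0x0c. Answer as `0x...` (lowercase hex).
+0x0c: f6 9b ⇒ word 0x9bf6 (little)
  op=0x9bf6>>10=0x26 ⇒ bnz (J)
  [9:0] imm=1014 (s10→-10) = $-10
  target = base 0x0708 + off 0x0c + 2 + imm -10 = 0x070c

0x070c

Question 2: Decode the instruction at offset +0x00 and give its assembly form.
off 0x00: read 02 98 as little → 0x9802
  op=0x9802>>10=0x26 ⇒ bnz (J)
  imm@[9:0]=0x2 ⇒ $2

bnz $2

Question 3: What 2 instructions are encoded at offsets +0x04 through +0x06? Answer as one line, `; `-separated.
off 0x04: read fa 9b as little → 0x9bfa
  opcode bits[15:10]=0x26: bnz/J
  imm@[9:0]=0x3fa (s10→-6) ⇒ $-6
off 0x06: read b1 81 as little → 0x81b1
  opcode bits[15:10]=0x20: lsli/RI
  rd@[9:7]=0x3 ⇒ dx
  imm@[6:0]=0x31 ⇒ $49

bnz $-6; lsli dx, $49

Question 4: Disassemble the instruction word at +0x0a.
bnz $-8

[0a] f8 9b → 0x9bf8
  top 6b → 0x26 → bnz [J]
  imm@[9:0]=0x3f8 (s10→-8) ⇒ $-8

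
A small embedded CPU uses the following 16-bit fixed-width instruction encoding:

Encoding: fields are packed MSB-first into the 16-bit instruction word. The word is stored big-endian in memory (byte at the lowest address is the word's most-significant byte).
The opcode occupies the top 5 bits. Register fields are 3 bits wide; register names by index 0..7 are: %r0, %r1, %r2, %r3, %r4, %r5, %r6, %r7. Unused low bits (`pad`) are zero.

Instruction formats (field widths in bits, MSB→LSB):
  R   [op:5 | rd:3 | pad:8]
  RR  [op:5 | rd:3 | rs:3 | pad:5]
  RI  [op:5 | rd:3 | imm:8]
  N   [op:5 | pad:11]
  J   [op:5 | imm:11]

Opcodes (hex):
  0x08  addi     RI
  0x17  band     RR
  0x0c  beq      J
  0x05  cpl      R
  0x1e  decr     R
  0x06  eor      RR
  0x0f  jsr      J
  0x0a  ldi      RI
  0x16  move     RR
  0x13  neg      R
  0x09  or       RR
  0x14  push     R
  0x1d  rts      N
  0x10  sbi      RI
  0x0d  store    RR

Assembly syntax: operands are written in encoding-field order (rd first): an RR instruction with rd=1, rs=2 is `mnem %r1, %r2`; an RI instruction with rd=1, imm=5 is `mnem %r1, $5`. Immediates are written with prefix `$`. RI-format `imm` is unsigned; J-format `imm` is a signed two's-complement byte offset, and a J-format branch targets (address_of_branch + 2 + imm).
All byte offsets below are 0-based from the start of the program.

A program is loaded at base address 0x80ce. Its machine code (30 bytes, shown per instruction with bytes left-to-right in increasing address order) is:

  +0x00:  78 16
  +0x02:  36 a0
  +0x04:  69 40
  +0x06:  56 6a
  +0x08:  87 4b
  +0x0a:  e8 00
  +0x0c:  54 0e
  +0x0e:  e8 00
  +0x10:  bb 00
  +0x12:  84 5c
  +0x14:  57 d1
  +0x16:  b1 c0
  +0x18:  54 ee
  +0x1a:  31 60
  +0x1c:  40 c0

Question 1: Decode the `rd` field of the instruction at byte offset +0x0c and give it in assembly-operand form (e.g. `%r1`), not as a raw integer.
@+0c  big-endian(54 0e) = 0x540e
  top 5b → 0xa → ldi [RI]
  rd@[10:8]=0x4 ⇒ %r4
  imm@[7:0]=0xe ⇒ $14

%r4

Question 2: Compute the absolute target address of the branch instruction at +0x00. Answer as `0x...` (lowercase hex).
@+00  big-endian(78 16) = 0x7816
  opcode bits[15:11]=0xf: jsr/J
  imm: (w>>0)&0x7ff=0x16 → $22
  target = base 0x80ce + off 0x00 + 2 + imm 22 = 0x80e6

0x80e6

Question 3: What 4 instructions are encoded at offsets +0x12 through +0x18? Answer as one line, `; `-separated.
sbi %r4, $92; ldi %r7, $209; move %r1, %r6; ldi %r4, $238

@+12  big-endian(84 5c) = 0x845c
  opcode bits[15:11]=0x10: sbi/RI
  rd@[10:8]=0x4 ⇒ %r4
  imm@[7:0]=0x5c ⇒ $92
@+14  big-endian(57 d1) = 0x57d1
  opcode bits[15:11]=0xa: ldi/RI
  rd@[10:8]=0x7 ⇒ %r7
  imm@[7:0]=0xd1 ⇒ $209
@+16  big-endian(b1 c0) = 0xb1c0
  opcode bits[15:11]=0x16: move/RR
  rd@[10:8]=0x1 ⇒ %r1
  rs@[7:5]=0x6 ⇒ %r6
@+18  big-endian(54 ee) = 0x54ee
  opcode bits[15:11]=0xa: ldi/RI
  rd@[10:8]=0x4 ⇒ %r4
  imm@[7:0]=0xee ⇒ $238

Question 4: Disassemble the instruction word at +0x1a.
eor %r1, %r3

off 0x1a: read 31 60 as big → 0x3160
  op=0x3160>>11=0x6 ⇒ eor (RR)
  rd@[10:8]=0x1 ⇒ %r1
  rs@[7:5]=0x3 ⇒ %r3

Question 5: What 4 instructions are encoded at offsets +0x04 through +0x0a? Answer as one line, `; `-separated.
store %r1, %r2; ldi %r6, $106; sbi %r7, $75; rts

off 0x04: read 69 40 as big → 0x6940
  top 5b → 0xd → store [RR]
  rd: (w>>8)&0x7=0x1 → %r1
  rs: (w>>5)&0x7=0x2 → %r2
off 0x06: read 56 6a as big → 0x566a
  top 5b → 0xa → ldi [RI]
  rd: (w>>8)&0x7=0x6 → %r6
  imm: (w>>0)&0xff=0x6a → $106
off 0x08: read 87 4b as big → 0x874b
  top 5b → 0x10 → sbi [RI]
  rd: (w>>8)&0x7=0x7 → %r7
  imm: (w>>0)&0xff=0x4b → $75
off 0x0a: read e8 00 as big → 0xe800
  top 5b → 0x1d → rts [N]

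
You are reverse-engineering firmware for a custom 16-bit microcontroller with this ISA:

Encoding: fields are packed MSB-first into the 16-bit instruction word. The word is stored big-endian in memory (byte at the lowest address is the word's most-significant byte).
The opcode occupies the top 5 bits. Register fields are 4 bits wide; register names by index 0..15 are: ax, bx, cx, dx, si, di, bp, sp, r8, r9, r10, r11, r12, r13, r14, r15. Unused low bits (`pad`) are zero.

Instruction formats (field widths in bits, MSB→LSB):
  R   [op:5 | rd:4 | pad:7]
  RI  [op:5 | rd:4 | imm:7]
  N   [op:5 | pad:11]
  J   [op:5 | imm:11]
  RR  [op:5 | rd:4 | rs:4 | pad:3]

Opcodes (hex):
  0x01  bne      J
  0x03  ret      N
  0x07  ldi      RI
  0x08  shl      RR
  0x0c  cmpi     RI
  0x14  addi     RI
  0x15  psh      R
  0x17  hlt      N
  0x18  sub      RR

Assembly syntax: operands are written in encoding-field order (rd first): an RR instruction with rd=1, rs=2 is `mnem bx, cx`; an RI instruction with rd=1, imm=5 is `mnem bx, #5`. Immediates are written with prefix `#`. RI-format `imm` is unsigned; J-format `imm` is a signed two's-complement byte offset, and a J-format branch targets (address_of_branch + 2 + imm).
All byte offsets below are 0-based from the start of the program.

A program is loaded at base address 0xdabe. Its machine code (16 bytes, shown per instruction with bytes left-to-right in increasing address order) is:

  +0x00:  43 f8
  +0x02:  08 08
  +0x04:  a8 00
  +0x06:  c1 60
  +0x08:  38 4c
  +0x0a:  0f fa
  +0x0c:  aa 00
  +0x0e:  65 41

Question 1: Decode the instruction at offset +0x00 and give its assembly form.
@+00  big-endian(43 f8) = 0x43f8
  top 5b → 0x8 → shl [RR]
  rd: (w>>7)&0xf=0x7 → sp
  rs: (w>>3)&0xf=0xf → r15

shl sp, r15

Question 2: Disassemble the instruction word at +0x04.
psh ax

@+04  big-endian(a8 00) = 0xa800
  opcode bits[15:11]=0x15: psh/R
  rd: (w>>7)&0xf=0x0 → ax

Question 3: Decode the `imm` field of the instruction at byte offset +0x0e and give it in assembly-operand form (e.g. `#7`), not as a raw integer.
#65

[0e] 65 41 → 0x6541
  opcode bits[15:11]=0xc: cmpi/RI
  [10:7] rd=10 = r10
  [6:0] imm=65 = #65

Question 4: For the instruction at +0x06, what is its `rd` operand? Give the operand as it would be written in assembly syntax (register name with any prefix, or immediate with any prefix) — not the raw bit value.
[06] c1 60 → 0xc160
  opcode bits[15:11]=0x18: sub/RR
  rd@[10:7]=0x2 ⇒ cx
  rs@[6:3]=0xc ⇒ r12

cx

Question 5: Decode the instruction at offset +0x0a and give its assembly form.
bne #-6

@+0a  big-endian(0f fa) = 0x0ffa
  top 5b → 0x1 → bne [J]
  [10:0] imm=2042 (s11→-6) = #-6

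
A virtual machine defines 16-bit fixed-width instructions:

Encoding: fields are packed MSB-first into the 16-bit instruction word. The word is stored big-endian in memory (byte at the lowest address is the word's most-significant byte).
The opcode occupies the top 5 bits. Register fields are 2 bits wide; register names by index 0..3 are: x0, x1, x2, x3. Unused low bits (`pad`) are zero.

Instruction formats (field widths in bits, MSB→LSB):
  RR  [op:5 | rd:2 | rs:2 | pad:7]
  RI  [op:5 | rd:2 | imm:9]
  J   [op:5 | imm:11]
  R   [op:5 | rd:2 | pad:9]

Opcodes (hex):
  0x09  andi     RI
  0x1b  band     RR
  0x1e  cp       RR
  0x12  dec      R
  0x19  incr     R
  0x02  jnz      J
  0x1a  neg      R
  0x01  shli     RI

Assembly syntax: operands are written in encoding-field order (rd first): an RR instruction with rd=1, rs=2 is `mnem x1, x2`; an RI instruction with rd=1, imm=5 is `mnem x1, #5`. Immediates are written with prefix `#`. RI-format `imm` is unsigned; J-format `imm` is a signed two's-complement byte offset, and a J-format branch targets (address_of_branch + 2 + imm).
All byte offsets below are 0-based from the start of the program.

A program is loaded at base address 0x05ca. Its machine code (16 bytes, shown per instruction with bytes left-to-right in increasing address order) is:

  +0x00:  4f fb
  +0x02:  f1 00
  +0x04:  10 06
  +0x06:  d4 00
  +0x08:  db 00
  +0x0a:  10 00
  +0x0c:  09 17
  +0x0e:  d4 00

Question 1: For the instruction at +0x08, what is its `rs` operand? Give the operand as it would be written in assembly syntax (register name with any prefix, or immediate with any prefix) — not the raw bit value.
[08] db 00 → 0xdb00
  opcode bits[15:11]=0x1b: band/RR
  [10:9] rd=1 = x1
  [8:7] rs=2 = x2

x2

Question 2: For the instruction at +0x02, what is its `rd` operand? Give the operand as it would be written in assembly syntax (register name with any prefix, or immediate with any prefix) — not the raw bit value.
[02] f1 00 → 0xf100
  op=0xf100>>11=0x1e ⇒ cp (RR)
  [10:9] rd=0 = x0
  [8:7] rs=2 = x2

x0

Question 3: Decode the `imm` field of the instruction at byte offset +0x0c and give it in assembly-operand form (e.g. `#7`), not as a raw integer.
+0x0c: 09 17 ⇒ word 0x0917 (big)
  opcode bits[15:11]=0x1: shli/RI
  rd@[10:9]=0x0 ⇒ x0
  imm@[8:0]=0x117 ⇒ #279

#279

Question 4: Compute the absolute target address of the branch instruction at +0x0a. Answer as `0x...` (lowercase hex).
0x05d6

@+0a  big-endian(10 00) = 0x1000
  opcode bits[15:11]=0x2: jnz/J
  imm@[10:0]=0x0 ⇒ #0
  target = base 0x05ca + off 0x0a + 2 + imm 0 = 0x05d6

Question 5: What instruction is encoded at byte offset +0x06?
neg x2

+0x06: d4 00 ⇒ word 0xd400 (big)
  opcode bits[15:11]=0x1a: neg/R
  rd@[10:9]=0x2 ⇒ x2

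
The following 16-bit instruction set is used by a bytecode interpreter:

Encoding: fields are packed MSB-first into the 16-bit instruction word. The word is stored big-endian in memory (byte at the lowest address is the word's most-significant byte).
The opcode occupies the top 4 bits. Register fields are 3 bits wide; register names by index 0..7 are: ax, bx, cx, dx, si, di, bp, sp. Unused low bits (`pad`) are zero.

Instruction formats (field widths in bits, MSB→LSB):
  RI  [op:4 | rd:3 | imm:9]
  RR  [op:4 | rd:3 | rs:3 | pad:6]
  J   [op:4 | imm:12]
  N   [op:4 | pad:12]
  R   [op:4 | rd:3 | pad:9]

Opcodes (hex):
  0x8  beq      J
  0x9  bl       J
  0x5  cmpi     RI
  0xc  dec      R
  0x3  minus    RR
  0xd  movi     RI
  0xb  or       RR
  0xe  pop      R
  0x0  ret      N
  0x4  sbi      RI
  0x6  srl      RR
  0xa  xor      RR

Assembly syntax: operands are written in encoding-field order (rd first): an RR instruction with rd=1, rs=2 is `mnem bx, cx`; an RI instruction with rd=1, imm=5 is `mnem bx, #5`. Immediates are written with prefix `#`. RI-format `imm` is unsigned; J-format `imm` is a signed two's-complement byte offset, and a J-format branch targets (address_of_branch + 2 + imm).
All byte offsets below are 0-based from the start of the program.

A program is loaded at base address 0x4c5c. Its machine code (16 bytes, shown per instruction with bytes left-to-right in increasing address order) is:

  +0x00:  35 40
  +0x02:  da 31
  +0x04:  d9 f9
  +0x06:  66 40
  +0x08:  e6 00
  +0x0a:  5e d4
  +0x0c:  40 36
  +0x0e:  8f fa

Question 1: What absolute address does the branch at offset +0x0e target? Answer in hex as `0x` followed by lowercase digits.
0x4c66

[0e] 8f fa → 0x8ffa
  top 4b → 0x8 → beq [J]
  imm@[11:0]=0xffa (s12→-6) ⇒ #-6
  target = base 0x4c5c + off 0x0e + 2 + imm -6 = 0x4c66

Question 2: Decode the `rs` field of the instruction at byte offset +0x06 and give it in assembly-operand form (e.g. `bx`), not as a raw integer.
bx

@+06  big-endian(66 40) = 0x6640
  op=0x6640>>12=0x6 ⇒ srl (RR)
  rd@[11:9]=0x3 ⇒ dx
  rs@[8:6]=0x1 ⇒ bx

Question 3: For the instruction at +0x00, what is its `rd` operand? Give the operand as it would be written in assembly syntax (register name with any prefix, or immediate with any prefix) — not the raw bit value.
cx

+0x00: 35 40 ⇒ word 0x3540 (big)
  top 4b → 0x3 → minus [RR]
  [11:9] rd=2 = cx
  [8:6] rs=5 = di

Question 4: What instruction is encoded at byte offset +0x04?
[04] d9 f9 → 0xd9f9
  top 4b → 0xd → movi [RI]
  rd: (w>>9)&0x7=0x4 → si
  imm: (w>>0)&0x1ff=0x1f9 → #505

movi si, #505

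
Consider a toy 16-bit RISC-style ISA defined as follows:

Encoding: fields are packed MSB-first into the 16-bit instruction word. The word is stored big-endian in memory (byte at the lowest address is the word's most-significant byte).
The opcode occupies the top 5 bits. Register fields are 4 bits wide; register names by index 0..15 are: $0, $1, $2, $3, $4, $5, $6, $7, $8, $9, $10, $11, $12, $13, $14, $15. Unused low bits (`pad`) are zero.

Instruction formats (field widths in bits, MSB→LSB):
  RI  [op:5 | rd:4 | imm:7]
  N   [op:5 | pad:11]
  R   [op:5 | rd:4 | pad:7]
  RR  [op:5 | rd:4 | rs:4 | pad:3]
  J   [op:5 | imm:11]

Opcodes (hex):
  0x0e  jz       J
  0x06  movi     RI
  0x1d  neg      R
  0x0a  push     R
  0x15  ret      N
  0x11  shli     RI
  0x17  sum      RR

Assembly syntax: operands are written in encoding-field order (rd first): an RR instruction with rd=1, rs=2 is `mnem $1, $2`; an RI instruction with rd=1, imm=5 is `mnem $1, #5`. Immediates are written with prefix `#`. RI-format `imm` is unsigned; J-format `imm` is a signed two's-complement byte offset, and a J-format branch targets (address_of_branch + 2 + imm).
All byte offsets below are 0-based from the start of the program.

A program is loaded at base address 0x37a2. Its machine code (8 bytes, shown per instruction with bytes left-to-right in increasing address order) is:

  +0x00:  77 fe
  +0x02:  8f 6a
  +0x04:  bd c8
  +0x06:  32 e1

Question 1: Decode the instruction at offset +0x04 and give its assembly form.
@+04  big-endian(bd c8) = 0xbdc8
  op=0xbdc8>>11=0x17 ⇒ sum (RR)
  rd@[10:7]=0xb ⇒ $11
  rs@[6:3]=0x9 ⇒ $9

sum $11, $9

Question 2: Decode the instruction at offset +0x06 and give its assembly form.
movi $5, #97

off 0x06: read 32 e1 as big → 0x32e1
  top 5b → 0x6 → movi [RI]
  rd: (w>>7)&0xf=0x5 → $5
  imm: (w>>0)&0x7f=0x61 → #97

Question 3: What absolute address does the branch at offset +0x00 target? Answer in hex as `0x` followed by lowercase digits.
+0x00: 77 fe ⇒ word 0x77fe (big)
  op=0x77fe>>11=0xe ⇒ jz (J)
  imm: (w>>0)&0x7ff=0x7fe (s11→-2) → #-2
  target = base 0x37a2 + off 0x00 + 2 + imm -2 = 0x37a2

0x37a2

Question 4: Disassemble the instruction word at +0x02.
off 0x02: read 8f 6a as big → 0x8f6a
  opcode bits[15:11]=0x11: shli/RI
  rd@[10:7]=0xe ⇒ $14
  imm@[6:0]=0x6a ⇒ #106

shli $14, #106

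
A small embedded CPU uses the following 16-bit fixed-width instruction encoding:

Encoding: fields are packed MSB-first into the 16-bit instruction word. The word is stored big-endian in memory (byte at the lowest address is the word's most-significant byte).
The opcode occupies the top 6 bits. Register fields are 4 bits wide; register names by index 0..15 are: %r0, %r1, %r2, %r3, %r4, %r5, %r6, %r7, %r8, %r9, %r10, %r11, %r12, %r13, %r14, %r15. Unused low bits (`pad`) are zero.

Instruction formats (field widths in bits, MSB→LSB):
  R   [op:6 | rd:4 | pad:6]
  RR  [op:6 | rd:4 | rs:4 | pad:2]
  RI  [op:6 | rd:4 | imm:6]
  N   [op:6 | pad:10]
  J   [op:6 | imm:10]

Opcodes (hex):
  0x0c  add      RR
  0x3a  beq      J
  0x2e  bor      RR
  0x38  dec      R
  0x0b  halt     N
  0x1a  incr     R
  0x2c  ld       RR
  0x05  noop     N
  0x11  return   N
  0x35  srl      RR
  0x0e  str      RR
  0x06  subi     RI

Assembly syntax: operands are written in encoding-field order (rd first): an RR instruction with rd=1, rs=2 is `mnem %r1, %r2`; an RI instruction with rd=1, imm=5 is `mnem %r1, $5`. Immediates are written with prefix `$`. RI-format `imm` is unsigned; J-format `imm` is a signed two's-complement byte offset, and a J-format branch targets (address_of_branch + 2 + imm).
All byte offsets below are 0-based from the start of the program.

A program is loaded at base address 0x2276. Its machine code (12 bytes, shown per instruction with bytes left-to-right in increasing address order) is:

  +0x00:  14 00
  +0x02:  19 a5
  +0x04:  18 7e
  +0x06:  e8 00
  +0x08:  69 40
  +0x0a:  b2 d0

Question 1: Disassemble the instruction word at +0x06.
[06] e8 00 → 0xe800
  opcode bits[15:10]=0x3a: beq/J
  [9:0] imm=0 = $0

beq $0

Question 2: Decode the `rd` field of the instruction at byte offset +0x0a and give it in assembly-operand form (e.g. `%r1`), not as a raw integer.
off 0x0a: read b2 d0 as big → 0xb2d0
  top 6b → 0x2c → ld [RR]
  [9:6] rd=11 = %r11
  [5:2] rs=4 = %r4

%r11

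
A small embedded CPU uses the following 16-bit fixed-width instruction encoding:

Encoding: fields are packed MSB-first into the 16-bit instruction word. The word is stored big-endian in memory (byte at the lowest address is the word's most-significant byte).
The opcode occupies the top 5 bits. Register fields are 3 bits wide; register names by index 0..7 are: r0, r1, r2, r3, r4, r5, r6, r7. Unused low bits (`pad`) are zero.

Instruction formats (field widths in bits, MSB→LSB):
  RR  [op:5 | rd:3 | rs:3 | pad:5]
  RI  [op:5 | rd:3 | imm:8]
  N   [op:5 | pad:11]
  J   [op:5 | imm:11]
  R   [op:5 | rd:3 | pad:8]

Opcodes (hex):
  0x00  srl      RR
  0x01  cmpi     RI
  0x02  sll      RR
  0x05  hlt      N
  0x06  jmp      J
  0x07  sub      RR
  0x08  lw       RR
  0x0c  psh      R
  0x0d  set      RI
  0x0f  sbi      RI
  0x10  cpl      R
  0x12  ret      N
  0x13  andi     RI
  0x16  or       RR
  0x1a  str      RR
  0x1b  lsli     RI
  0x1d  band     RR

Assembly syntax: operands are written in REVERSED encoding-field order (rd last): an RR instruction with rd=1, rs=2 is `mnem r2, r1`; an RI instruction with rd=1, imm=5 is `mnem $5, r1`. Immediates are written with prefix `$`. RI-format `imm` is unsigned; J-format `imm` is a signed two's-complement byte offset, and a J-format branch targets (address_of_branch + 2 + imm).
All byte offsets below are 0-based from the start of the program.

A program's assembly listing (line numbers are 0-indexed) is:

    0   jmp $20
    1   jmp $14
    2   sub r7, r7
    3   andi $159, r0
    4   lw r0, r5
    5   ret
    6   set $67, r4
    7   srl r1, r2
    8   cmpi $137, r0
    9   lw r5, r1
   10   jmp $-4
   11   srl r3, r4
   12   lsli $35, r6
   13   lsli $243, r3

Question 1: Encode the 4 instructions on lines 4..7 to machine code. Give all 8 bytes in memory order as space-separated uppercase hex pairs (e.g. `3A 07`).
45 00 90 00 6C 43 02 20

L4: lw op=0x8:5|rd=5:3|rs=0:3|pad=0:5 ⇒ 0x4500 ⇒ big 45 00
L5: ret op=0x12:5|pad=0:11 ⇒ 0x9000 ⇒ big 90 00
L6: set op=0xd:5|rd=4:3|imm=67:8 ⇒ 0x6c43 ⇒ big 6c 43
L7: srl op=0x0:5|rd=2:3|rs=1:3|pad=0:5 ⇒ 0x0220 ⇒ big 02 20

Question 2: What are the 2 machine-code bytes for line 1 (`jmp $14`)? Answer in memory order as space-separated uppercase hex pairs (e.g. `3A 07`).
30 0E

1. jmp fields op=0x6:5|imm=14:11 → word 300eh → 30 0e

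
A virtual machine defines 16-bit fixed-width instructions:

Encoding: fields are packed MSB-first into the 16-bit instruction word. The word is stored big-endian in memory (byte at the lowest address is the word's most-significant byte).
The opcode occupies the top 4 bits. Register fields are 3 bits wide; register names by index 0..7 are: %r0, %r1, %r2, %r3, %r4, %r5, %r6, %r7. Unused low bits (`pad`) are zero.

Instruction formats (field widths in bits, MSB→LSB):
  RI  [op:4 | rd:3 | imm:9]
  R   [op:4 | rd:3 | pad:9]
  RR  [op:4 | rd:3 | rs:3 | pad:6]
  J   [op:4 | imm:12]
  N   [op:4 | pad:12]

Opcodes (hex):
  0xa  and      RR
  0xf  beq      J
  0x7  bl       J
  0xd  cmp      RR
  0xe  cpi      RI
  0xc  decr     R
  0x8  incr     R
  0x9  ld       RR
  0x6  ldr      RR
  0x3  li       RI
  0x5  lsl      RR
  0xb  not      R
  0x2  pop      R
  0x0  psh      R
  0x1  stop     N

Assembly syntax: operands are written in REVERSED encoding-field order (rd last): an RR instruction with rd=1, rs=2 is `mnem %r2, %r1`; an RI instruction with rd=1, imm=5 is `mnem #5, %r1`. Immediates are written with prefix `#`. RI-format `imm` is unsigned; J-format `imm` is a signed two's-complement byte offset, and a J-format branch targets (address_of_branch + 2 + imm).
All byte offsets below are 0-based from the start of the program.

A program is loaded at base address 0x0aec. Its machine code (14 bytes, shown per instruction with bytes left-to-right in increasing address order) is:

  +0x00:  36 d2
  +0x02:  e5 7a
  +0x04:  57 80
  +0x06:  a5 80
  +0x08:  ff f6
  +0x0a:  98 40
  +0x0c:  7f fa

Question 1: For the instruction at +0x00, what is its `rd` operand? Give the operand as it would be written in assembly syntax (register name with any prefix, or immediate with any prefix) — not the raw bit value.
%r3

+0x00: 36 d2 ⇒ word 0x36d2 (big)
  opcode bits[15:12]=0x3: li/RI
  rd: (w>>9)&0x7=0x3 → %r3
  imm: (w>>0)&0x1ff=0xd2 → #210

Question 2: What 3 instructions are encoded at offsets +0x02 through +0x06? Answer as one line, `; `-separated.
cpi #378, %r2; lsl %r6, %r3; and %r6, %r2

+0x02: e5 7a ⇒ word 0xe57a (big)
  opcode bits[15:12]=0xe: cpi/RI
  rd: (w>>9)&0x7=0x2 → %r2
  imm: (w>>0)&0x1ff=0x17a → #378
+0x04: 57 80 ⇒ word 0x5780 (big)
  opcode bits[15:12]=0x5: lsl/RR
  rd: (w>>9)&0x7=0x3 → %r3
  rs: (w>>6)&0x7=0x6 → %r6
+0x06: a5 80 ⇒ word 0xa580 (big)
  opcode bits[15:12]=0xa: and/RR
  rd: (w>>9)&0x7=0x2 → %r2
  rs: (w>>6)&0x7=0x6 → %r6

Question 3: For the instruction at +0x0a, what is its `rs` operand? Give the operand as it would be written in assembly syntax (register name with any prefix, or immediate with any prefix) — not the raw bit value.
[0a] 98 40 → 0x9840
  opcode bits[15:12]=0x9: ld/RR
  [11:9] rd=4 = %r4
  [8:6] rs=1 = %r1

%r1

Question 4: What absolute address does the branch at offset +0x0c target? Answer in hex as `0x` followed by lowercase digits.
[0c] 7f fa → 0x7ffa
  op=0x7ffa>>12=0x7 ⇒ bl (J)
  [11:0] imm=4090 (s12→-6) = #-6
  target = base 0x0aec + off 0x0c + 2 + imm -6 = 0x0af4

0x0af4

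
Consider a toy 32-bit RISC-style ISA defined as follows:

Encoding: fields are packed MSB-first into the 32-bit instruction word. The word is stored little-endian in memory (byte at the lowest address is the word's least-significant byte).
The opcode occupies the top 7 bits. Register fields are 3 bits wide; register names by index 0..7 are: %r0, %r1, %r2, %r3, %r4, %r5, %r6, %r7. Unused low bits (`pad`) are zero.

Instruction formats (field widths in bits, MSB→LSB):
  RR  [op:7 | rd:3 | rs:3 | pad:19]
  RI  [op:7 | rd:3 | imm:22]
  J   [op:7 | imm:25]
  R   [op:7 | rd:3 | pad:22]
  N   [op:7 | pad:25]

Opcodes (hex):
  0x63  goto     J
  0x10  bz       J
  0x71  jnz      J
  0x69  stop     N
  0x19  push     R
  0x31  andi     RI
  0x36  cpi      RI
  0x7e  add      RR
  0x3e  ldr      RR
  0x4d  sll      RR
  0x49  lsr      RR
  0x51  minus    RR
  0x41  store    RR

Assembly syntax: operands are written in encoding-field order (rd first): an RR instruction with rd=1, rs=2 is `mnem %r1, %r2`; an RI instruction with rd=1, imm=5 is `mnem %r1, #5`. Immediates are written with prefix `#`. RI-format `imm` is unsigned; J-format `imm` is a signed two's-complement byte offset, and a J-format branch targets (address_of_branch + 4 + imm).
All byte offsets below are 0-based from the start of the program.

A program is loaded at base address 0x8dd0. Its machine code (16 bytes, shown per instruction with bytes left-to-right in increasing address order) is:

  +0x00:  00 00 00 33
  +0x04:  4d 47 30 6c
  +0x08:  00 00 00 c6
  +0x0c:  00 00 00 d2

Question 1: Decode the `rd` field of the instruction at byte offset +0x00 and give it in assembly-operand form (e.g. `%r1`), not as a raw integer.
+0x00: 00 00 00 33 ⇒ word 0x33000000 (little)
  top 7b → 0x19 → push [R]
  rd: (w>>22)&0x7=0x4 → %r4

%r4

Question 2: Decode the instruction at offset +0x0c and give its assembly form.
+0x0c: 00 00 00 d2 ⇒ word 0xd2000000 (little)
  top 7b → 0x69 → stop [N]

stop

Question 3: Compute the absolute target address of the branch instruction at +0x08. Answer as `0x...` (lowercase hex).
0x8ddc

+0x08: 00 00 00 c6 ⇒ word 0xc6000000 (little)
  top 7b → 0x63 → goto [J]
  imm: (w>>0)&0x1ffffff=0x0 → #0
  target = base 0x8dd0 + off 0x08 + 4 + imm 0 = 0x8ddc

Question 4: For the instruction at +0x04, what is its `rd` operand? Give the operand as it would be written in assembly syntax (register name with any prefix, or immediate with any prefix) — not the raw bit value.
+0x04: 4d 47 30 6c ⇒ word 0x6c30474d (little)
  opcode bits[31:25]=0x36: cpi/RI
  [24:22] rd=0 = %r0
  [21:0] imm=3163981 = #3163981

%r0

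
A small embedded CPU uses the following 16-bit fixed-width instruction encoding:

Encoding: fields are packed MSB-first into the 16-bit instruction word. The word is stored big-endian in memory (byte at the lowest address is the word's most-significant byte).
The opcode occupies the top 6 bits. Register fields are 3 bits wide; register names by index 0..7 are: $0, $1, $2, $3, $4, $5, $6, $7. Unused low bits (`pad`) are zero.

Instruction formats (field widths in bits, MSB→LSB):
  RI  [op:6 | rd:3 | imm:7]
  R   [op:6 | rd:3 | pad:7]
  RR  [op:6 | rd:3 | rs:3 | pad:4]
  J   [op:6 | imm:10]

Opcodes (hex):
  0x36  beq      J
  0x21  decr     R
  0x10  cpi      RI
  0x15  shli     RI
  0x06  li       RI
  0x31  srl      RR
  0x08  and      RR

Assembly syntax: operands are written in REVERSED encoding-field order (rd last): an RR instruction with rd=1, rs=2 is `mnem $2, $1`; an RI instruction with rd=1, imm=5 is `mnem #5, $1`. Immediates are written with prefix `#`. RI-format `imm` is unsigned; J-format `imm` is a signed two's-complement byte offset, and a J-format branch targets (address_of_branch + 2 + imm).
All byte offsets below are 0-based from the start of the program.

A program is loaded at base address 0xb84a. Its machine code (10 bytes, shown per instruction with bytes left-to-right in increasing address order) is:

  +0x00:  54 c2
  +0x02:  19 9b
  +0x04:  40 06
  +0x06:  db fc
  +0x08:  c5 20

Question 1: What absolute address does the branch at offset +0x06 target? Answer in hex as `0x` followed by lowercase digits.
0xb84e

[06] db fc → 0xdbfc
  top 6b → 0x36 → beq [J]
  [9:0] imm=1020 (s10→-4) = #-4
  target = base 0xb84a + off 0x06 + 2 + imm -4 = 0xb84e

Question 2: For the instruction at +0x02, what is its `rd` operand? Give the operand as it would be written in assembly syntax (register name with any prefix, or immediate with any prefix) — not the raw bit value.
$3

off 0x02: read 19 9b as big → 0x199b
  op=0x199b>>10=0x6 ⇒ li (RI)
  rd: (w>>7)&0x7=0x3 → $3
  imm: (w>>0)&0x7f=0x1b → #27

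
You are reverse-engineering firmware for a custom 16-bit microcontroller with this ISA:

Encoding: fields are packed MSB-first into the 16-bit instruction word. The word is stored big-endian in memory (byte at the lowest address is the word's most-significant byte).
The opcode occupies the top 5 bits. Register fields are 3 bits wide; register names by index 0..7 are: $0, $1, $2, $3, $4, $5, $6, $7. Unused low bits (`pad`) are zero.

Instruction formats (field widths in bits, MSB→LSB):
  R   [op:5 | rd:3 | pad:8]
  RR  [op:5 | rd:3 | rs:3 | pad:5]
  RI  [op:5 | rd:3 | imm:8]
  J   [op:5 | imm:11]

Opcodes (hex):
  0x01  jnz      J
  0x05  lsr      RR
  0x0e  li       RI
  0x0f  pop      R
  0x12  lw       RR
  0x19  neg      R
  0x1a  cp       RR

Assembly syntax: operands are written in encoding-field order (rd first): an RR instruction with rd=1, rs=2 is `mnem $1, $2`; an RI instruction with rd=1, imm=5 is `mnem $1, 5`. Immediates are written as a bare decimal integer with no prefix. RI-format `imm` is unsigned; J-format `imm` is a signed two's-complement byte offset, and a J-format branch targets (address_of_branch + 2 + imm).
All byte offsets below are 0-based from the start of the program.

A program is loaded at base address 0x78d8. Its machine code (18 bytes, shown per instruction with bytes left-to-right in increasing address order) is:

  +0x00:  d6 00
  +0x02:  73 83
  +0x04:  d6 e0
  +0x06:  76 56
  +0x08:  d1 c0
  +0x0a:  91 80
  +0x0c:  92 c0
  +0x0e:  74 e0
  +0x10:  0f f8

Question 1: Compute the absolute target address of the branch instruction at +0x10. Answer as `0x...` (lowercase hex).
off 0x10: read 0f f8 as big → 0x0ff8
  opcode bits[15:11]=0x1: jnz/J
  [10:0] imm=2040 (s11→-8) = -8
  target = base 0x78d8 + off 0x10 + 2 + imm -8 = 0x78e2

0x78e2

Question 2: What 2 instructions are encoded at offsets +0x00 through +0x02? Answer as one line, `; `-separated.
cp $6, $0; li $3, 131

@+00  big-endian(d6 00) = 0xd600
  opcode bits[15:11]=0x1a: cp/RR
  rd@[10:8]=0x6 ⇒ $6
  rs@[7:5]=0x0 ⇒ $0
@+02  big-endian(73 83) = 0x7383
  opcode bits[15:11]=0xe: li/RI
  rd@[10:8]=0x3 ⇒ $3
  imm@[7:0]=0x83 ⇒ 131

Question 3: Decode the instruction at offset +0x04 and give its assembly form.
off 0x04: read d6 e0 as big → 0xd6e0
  top 5b → 0x1a → cp [RR]
  [10:8] rd=6 = $6
  [7:5] rs=7 = $7

cp $6, $7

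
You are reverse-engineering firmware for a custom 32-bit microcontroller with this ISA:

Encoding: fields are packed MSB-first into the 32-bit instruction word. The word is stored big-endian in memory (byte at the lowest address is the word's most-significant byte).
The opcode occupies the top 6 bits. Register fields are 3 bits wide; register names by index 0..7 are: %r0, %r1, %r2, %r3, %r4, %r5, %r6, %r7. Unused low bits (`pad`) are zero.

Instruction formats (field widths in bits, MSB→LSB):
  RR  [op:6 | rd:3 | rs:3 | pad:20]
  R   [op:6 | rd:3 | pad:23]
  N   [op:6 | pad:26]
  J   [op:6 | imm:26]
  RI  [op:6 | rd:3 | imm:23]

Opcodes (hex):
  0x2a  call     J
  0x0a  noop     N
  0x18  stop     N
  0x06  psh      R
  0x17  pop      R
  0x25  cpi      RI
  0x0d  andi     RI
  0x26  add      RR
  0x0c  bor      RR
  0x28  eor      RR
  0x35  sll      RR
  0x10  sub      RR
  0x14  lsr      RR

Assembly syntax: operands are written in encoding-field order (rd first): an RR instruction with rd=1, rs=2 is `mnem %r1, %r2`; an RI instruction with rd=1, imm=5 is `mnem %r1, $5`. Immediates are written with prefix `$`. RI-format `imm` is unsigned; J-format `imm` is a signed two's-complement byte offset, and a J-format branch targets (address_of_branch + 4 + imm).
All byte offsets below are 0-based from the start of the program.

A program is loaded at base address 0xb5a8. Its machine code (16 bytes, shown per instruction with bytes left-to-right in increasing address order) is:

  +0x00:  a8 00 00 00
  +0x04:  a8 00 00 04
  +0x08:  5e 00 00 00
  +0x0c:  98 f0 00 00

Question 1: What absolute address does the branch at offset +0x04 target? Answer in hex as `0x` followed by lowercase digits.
off 0x04: read a8 00 00 04 as big → 0xa8000004
  top 6b → 0x2a → call [J]
  imm@[25:0]=0x4 ⇒ $4
  target = base 0xb5a8 + off 0x04 + 4 + imm 4 = 0xb5b4

0xb5b4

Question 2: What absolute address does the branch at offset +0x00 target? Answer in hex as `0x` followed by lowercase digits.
0xb5ac

@+00  big-endian(a8 00 00 00) = 0xa8000000
  opcode bits[31:26]=0x2a: call/J
  imm: (w>>0)&0x3ffffff=0x0 → $0
  target = base 0xb5a8 + off 0x00 + 4 + imm 0 = 0xb5ac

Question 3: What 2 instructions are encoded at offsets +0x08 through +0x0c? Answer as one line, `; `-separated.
+0x08: 5e 00 00 00 ⇒ word 0x5e000000 (big)
  op=0x5e000000>>26=0x17 ⇒ pop (R)
  [25:23] rd=4 = %r4
+0x0c: 98 f0 00 00 ⇒ word 0x98f00000 (big)
  op=0x98f00000>>26=0x26 ⇒ add (RR)
  [25:23] rd=1 = %r1
  [22:20] rs=7 = %r7

pop %r4; add %r1, %r7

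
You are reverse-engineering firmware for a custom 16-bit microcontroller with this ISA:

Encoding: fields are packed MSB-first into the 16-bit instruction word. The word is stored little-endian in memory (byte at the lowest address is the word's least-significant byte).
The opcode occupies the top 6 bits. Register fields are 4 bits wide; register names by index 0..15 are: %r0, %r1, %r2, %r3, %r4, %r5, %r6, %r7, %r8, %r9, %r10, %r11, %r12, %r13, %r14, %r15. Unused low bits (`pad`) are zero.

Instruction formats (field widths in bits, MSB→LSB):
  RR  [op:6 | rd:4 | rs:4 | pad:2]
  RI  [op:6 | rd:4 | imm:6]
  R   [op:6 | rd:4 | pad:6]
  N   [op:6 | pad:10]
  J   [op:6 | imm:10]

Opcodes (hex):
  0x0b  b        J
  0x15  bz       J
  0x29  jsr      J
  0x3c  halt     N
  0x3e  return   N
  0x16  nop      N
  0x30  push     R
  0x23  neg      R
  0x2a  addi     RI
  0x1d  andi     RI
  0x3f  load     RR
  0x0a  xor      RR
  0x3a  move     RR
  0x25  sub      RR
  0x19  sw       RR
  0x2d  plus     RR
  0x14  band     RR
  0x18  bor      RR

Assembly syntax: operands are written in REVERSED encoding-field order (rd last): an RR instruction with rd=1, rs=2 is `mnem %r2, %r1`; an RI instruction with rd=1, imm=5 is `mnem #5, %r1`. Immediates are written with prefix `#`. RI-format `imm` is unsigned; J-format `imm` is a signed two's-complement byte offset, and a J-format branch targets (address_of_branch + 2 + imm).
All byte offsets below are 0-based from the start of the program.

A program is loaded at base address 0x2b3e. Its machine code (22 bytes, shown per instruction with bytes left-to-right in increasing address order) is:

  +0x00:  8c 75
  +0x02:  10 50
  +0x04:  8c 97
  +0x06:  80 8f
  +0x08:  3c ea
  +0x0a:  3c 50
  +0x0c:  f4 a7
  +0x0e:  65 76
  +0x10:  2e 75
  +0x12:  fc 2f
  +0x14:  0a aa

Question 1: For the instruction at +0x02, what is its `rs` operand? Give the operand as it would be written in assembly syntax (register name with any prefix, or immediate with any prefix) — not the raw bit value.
[02] 10 50 → 0x5010
  opcode bits[15:10]=0x14: band/RR
  [9:6] rd=0 = %r0
  [5:2] rs=4 = %r4

%r4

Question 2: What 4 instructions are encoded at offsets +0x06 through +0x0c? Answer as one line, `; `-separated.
+0x06: 80 8f ⇒ word 0x8f80 (little)
  op=0x8f80>>10=0x23 ⇒ neg (R)
  rd@[9:6]=0xe ⇒ %r14
+0x08: 3c ea ⇒ word 0xea3c (little)
  op=0xea3c>>10=0x3a ⇒ move (RR)
  rd@[9:6]=0x8 ⇒ %r8
  rs@[5:2]=0xf ⇒ %r15
+0x0a: 3c 50 ⇒ word 0x503c (little)
  op=0x503c>>10=0x14 ⇒ band (RR)
  rd@[9:6]=0x0 ⇒ %r0
  rs@[5:2]=0xf ⇒ %r15
+0x0c: f4 a7 ⇒ word 0xa7f4 (little)
  op=0xa7f4>>10=0x29 ⇒ jsr (J)
  imm@[9:0]=0x3f4 (s10→-12) ⇒ #-12

neg %r14; move %r15, %r8; band %r15, %r0; jsr #-12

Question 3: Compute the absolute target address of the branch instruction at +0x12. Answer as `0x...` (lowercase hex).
@+12  little-endian(fc 2f) = 0x2ffc
  opcode bits[15:10]=0xb: b/J
  imm@[9:0]=0x3fc (s10→-4) ⇒ #-4
  target = base 0x2b3e + off 0x12 + 2 + imm -4 = 0x2b4e

0x2b4e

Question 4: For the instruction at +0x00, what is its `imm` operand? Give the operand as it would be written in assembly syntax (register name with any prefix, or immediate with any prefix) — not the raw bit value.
#12

[00] 8c 75 → 0x758c
  top 6b → 0x1d → andi [RI]
  [9:6] rd=6 = %r6
  [5:0] imm=12 = #12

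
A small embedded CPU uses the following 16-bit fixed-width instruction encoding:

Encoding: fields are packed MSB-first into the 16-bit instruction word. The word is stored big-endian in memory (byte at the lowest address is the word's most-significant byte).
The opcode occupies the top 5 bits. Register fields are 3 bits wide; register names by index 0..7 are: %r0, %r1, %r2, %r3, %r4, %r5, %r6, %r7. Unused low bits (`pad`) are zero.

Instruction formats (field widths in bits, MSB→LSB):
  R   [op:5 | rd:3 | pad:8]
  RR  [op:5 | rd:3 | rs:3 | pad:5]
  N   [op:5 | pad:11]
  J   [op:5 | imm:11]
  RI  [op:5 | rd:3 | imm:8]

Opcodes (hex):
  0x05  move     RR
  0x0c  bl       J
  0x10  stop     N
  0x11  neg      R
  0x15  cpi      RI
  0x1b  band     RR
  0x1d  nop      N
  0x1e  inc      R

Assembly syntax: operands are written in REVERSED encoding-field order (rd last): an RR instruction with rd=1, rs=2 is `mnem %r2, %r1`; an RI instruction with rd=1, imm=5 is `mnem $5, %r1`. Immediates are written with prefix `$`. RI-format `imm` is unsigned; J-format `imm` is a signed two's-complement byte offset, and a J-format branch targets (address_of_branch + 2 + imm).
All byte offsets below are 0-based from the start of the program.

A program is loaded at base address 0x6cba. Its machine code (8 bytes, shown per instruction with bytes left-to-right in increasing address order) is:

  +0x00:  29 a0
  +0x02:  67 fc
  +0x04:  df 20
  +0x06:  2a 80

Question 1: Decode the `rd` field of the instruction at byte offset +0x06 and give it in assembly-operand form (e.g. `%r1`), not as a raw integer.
%r2

[06] 2a 80 → 0x2a80
  opcode bits[15:11]=0x5: move/RR
  [10:8] rd=2 = %r2
  [7:5] rs=4 = %r4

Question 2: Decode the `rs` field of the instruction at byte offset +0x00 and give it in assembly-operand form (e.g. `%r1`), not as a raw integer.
+0x00: 29 a0 ⇒ word 0x29a0 (big)
  op=0x29a0>>11=0x5 ⇒ move (RR)
  [10:8] rd=1 = %r1
  [7:5] rs=5 = %r5

%r5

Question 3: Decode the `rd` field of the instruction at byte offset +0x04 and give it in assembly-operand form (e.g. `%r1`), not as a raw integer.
%r7

[04] df 20 → 0xdf20
  opcode bits[15:11]=0x1b: band/RR
  rd: (w>>8)&0x7=0x7 → %r7
  rs: (w>>5)&0x7=0x1 → %r1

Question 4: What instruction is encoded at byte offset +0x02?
[02] 67 fc → 0x67fc
  op=0x67fc>>11=0xc ⇒ bl (J)
  imm: (w>>0)&0x7ff=0x7fc (s11→-4) → $-4

bl $-4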